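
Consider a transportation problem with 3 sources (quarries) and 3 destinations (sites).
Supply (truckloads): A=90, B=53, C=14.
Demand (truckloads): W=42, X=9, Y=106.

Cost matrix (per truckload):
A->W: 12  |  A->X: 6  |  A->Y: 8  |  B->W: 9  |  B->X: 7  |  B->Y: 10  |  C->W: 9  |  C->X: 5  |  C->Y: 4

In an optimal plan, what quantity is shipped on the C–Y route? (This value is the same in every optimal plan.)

Optimal shipments:
  A–Y: 90 × 8 = 720
  B–W: 42 × 9 = 378
  B–X: 9 × 7 = 63
  B–Y: 2 × 10 = 20
  C–Y: 14 × 4 = 56
Total cost = 1237.
So C→Y carries 14 truckloads.

14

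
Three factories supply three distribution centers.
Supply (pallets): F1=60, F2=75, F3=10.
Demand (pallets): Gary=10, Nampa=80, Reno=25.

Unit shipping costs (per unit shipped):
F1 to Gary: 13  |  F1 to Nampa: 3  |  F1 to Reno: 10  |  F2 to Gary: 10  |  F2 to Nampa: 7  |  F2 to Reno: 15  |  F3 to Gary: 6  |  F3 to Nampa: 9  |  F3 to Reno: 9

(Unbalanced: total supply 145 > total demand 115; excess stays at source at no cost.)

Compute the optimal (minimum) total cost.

720

An optimal shipping plan:
  F1 to Nampa: 45 pallets
  F1 to Reno: 15 pallets
  F2 to Gary: 10 pallets
  F2 to Nampa: 35 pallets
  F3 to Reno: 10 pallets
Total cost = 720.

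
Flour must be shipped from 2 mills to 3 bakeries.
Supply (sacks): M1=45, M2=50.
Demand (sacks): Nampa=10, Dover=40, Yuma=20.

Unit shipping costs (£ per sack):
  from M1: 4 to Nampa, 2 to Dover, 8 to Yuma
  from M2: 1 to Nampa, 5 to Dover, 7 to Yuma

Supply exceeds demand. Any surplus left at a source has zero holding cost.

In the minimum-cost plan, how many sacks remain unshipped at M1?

5

An optimal plan:
  M1->Dover: 40 × £2 = £80
  M2->Nampa: 10 × £1 = £10
  M2->Yuma: 20 × £7 = £140
Total cost = £230.
M1 ships 40 of its 45, leaving 5.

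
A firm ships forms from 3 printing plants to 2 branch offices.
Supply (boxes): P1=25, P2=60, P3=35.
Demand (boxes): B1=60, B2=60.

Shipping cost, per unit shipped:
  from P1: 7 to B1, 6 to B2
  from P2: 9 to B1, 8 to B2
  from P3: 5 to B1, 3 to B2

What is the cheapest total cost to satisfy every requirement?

An optimal shipping plan:
  P1–B1: 25 × 7 = 175
  P2–B1: 35 × 9 = 315
  P2–B2: 25 × 8 = 200
  P3–B2: 35 × 3 = 105
Total = 175 + 315 + 200 + 105 = 795.

795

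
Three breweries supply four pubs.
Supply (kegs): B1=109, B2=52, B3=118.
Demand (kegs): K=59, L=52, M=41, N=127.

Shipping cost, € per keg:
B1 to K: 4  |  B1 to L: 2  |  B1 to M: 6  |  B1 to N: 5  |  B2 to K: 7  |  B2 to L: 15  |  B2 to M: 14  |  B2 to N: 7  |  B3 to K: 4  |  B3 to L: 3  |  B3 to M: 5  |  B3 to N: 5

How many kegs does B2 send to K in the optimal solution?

0

The minimum-cost plan:
  B1–L: 52 × €2 = €104
  B1–N: 57 × €5 = €285
  B2–N: 52 × €7 = €364
  B3–K: 59 × €4 = €236
  B3–M: 41 × €5 = €205
  B3–N: 18 × €5 = €90
Total cost = €1284.
The route B2→K is not used.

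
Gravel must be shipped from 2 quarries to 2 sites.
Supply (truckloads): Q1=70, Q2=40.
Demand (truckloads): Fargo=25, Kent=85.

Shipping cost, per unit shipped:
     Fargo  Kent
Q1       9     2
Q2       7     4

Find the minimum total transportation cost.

Optimal allocation:
  Q1–Kent: 70 truckloads
  Q2–Fargo: 25 truckloads
  Q2–Kent: 15 truckloads
Total cost = 375.
(Supply check: Q1 ships 70; Q2 ships 40.)

375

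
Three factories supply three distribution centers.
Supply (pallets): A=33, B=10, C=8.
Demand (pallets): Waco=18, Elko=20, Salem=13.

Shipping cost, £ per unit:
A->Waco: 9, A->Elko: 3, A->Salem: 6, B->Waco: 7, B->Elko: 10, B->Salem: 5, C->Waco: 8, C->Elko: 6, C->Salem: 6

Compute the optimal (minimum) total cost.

An optimal shipping plan:
  A to Elko: 20 pallets
  A to Salem: 13 pallets
  B to Waco: 10 pallets
  C to Waco: 8 pallets
Total cost = £272.

272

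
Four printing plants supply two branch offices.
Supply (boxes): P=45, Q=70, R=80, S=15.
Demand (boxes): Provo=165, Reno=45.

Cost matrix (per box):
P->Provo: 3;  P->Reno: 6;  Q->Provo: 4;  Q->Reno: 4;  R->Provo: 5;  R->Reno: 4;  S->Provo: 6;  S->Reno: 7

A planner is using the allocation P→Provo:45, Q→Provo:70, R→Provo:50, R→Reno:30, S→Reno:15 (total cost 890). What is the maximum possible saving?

Current plan cost = 45·3 + 70·4 + 50·5 + 30·4 + 15·7 = 890.
Optimal plan:
  P–Provo: 45 × 3 = 135
  Q–Provo: 70 × 4 = 280
  R–Provo: 35 × 5 = 175
  R–Reno: 45 × 4 = 180
  S–Provo: 15 × 6 = 90
Optimal cost = 860.
Saving = 890 − 860 = 30.

30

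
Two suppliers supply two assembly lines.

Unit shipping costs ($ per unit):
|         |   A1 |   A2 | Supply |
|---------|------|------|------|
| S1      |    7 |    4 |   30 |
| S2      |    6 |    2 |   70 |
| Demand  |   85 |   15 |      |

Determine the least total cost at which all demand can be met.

A cheapest plan:
  S1–A1: 30 × $7 = $210
  S2–A1: 55 × $6 = $330
  S2–A2: 15 × $2 = $30
Total = 210 + 330 + 30 = $570.

570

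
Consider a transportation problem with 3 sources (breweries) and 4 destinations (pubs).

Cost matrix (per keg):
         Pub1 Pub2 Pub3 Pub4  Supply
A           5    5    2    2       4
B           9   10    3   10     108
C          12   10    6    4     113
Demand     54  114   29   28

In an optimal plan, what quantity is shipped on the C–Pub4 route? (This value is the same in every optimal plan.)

The minimum-cost plan:
  A→Pub2: 4 × 5 = 20
  B→Pub1: 54 × 9 = 486
  B→Pub2: 25 × 10 = 250
  B→Pub3: 29 × 3 = 87
  C→Pub2: 85 × 10 = 850
  C→Pub4: 28 × 4 = 112
Total cost = 1805.
So C→Pub4 carries 28 kegs.

28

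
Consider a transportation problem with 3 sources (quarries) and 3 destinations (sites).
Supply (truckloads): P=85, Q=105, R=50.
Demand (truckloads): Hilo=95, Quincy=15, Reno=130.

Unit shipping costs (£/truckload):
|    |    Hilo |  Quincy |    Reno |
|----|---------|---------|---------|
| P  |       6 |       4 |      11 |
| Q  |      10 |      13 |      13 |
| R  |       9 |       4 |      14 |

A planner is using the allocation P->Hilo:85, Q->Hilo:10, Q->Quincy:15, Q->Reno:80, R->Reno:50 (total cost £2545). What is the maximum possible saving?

170

Current plan cost = 85·6 + 10·10 + 15·13 + 80·13 + 50·14 = £2545.
Optimal plan:
  P->Hilo: 60 truckloads
  P->Reno: 25 truckloads
  Q->Reno: 105 truckloads
  R->Hilo: 35 truckloads
  R->Quincy: 15 truckloads
Optimal cost = £2375.
Saving = 2545 − 2375 = £170.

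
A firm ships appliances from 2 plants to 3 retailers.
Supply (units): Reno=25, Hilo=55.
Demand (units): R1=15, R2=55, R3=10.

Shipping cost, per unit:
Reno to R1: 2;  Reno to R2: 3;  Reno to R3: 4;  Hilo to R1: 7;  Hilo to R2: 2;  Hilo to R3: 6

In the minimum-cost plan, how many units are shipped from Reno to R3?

10

The minimum-cost plan:
  Reno→R1: 15 units
  Reno→R3: 10 units
  Hilo→R2: 55 units
Total cost = 180.
So Reno→R3 carries 10 units.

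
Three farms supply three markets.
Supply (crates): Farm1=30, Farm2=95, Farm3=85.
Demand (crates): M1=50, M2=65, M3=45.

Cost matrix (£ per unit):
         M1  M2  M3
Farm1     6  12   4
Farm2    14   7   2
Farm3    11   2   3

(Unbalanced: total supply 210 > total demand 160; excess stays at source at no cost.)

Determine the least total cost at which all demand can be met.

An optimal shipping plan:
  Farm1–M1: 30 × £6 = £180
  Farm2–M3: 45 × £2 = £90
  Farm3–M1: 20 × £11 = £220
  Farm3–M2: 65 × £2 = £130
Total = 180 + 90 + 220 + 130 = £620.
(Supply check: Farm1 ships 30; Farm2 ships 45; Farm3 ships 85.)

620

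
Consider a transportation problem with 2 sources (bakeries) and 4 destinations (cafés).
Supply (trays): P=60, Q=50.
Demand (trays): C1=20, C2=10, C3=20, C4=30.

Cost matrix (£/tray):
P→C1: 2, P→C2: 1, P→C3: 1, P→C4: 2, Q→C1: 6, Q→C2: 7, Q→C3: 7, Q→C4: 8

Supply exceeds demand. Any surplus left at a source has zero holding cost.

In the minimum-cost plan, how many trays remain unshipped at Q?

30

An optimal plan:
  P→C2: 10 × £1 = £10
  P→C3: 20 × £1 = £20
  P→C4: 30 × £2 = £60
  Q→C1: 20 × £6 = £120
Total cost = £210.
Q ships 20 of its 50, leaving 30.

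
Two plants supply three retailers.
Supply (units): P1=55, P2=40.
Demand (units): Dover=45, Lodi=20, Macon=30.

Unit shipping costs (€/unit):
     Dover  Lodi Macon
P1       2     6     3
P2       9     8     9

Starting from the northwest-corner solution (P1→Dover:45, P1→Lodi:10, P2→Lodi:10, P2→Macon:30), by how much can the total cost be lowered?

Current plan cost = 45·2 + 10·6 + 10·8 + 30·9 = €500.
Optimal plan:
  P1→Dover: 45 × €2 = €90
  P1→Macon: 10 × €3 = €30
  P2→Lodi: 20 × €8 = €160
  P2→Macon: 20 × €9 = €180
Optimal cost = €460.
Saving = 500 − 460 = €40.

40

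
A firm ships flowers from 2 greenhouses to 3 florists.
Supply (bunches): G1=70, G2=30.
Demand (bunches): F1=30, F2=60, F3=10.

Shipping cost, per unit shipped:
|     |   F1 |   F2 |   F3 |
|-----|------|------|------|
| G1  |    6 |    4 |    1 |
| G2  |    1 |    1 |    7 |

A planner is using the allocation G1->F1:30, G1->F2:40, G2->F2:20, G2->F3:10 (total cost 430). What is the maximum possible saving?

Current plan cost = 30·6 + 40·4 + 20·1 + 10·7 = 430.
Optimal plan:
  G1 to F2: 60 × 4 = 240
  G1 to F3: 10 × 1 = 10
  G2 to F1: 30 × 1 = 30
Optimal cost = 280.
Saving = 430 − 280 = 150.

150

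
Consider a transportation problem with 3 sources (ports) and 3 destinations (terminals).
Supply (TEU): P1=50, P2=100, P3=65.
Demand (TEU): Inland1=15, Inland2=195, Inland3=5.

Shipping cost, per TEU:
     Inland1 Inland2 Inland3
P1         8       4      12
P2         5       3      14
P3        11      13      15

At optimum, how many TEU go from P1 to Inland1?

0

Solving gives:
  P1→Inland2: 50 × 4 = 200
  P2→Inland2: 100 × 3 = 300
  P3→Inland1: 15 × 11 = 165
  P3→Inland2: 45 × 13 = 585
  P3→Inland3: 5 × 15 = 75
Total cost = 1325.
The route P1→Inland1 is not used.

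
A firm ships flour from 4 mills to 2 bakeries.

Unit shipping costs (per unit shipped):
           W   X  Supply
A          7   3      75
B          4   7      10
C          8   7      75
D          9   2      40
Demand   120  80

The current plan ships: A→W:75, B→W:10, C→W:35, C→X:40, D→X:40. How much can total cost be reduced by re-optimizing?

Current plan cost = 75·7 + 10·4 + 35·8 + 40·7 + 40·2 = 1205.
Optimal plan:
  A to W: 35 × 7 = 245
  A to X: 40 × 3 = 120
  B to W: 10 × 4 = 40
  C to W: 75 × 8 = 600
  D to X: 40 × 2 = 80
Optimal cost = 1085.
Saving = 1205 − 1085 = 120.

120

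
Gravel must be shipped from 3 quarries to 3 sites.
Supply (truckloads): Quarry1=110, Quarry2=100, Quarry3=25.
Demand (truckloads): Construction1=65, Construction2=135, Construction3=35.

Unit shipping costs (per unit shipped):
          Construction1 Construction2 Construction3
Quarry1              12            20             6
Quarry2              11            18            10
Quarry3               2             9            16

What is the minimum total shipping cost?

Optimal allocation:
  Quarry1→Construction1: 65 × 12 = 780
  Quarry1→Construction2: 10 × 20 = 200
  Quarry1→Construction3: 35 × 6 = 210
  Quarry2→Construction2: 100 × 18 = 1800
  Quarry3→Construction2: 25 × 9 = 225
Total = 780 + 200 + 210 + 1800 + 225 = 3215.
(Supply check: Quarry1 ships 110; Quarry2 ships 100; Quarry3 ships 25.)

3215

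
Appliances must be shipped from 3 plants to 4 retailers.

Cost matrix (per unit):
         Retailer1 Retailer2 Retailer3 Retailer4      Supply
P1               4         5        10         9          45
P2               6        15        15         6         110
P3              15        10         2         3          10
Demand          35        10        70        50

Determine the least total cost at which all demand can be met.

A cheapest plan:
  P1–Retailer2: 10 units
  P1–Retailer3: 35 units
  P2–Retailer1: 35 units
  P2–Retailer3: 25 units
  P2–Retailer4: 50 units
  P3–Retailer3: 10 units
Total cost = 1305.

1305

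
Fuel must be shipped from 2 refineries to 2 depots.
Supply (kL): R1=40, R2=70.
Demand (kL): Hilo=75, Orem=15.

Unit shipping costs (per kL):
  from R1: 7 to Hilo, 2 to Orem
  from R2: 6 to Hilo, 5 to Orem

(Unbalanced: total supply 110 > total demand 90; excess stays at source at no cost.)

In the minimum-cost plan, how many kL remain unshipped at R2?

0

An optimal plan:
  R1 to Hilo: 5 kL
  R1 to Orem: 15 kL
  R2 to Hilo: 70 kL
Total cost = 485.
R2 ships 70 of its 70, leaving 0.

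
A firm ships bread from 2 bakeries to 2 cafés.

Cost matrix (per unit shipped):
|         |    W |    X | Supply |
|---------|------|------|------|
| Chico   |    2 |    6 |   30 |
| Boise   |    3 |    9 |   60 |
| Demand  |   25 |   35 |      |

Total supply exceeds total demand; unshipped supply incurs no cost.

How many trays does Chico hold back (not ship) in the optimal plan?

0

An optimal plan:
  Chico->X: 30 trays
  Boise->W: 25 trays
  Boise->X: 5 trays
Total cost = 300.
Chico ships 30 of its 30, leaving 0.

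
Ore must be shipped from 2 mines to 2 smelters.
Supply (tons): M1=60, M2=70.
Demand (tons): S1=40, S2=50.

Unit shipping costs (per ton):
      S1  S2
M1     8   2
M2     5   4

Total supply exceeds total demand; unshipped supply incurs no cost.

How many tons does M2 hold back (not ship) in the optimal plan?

30

Minimum-cost shipments:
  M1 to S2: 50 × 2 = 100
  M2 to S1: 40 × 5 = 200
Total cost = 300.
M2 ships 40 of its 70, leaving 30.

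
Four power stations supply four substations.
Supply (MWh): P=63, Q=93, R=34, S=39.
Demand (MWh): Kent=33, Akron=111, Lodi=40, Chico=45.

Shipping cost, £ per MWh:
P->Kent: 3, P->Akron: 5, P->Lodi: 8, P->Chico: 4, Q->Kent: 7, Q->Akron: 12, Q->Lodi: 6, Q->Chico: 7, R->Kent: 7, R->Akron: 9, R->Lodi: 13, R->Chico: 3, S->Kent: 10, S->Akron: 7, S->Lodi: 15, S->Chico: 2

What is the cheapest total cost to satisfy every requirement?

Optimal allocation:
  P->Akron: 63 × £5 = £315
  Q->Kent: 33 × £7 = £231
  Q->Akron: 9 × £12 = £108
  Q->Lodi: 40 × £6 = £240
  Q->Chico: 11 × £7 = £77
  R->Chico: 34 × £3 = £102
  S->Akron: 39 × £7 = £273
Total = 315 + 231 + 108 + 240 + 77 + 102 + 273 = £1346.
(Supply check: P ships 63; Q ships 93; R ships 34; S ships 39.)

1346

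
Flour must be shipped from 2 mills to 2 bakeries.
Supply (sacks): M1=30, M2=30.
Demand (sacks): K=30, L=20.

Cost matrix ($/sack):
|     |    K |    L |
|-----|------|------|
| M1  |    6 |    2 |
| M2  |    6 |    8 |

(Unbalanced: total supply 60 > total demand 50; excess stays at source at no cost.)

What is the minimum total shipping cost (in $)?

220

A cheapest plan:
  M1–L: 20 × $2 = $40
  M2–K: 30 × $6 = $180
Total = 40 + 180 = $220.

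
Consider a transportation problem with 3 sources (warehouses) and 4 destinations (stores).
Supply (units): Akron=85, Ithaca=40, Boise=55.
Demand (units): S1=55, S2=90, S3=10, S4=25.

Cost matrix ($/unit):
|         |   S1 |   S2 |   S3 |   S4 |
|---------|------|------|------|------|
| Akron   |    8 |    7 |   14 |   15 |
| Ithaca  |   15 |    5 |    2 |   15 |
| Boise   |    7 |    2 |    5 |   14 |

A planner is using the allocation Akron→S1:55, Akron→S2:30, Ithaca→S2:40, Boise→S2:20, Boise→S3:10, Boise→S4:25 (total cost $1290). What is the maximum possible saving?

160

Current plan cost = 55·8 + 30·7 + 40·5 + 20·2 + 10·5 + 25·14 = $1290.
Optimal plan:
  Akron–S1: 55 units
  Akron–S2: 5 units
  Akron–S4: 25 units
  Ithaca–S2: 30 units
  Ithaca–S3: 10 units
  Boise–S2: 55 units
Optimal cost = $1130.
Saving = 1290 − 1130 = $160.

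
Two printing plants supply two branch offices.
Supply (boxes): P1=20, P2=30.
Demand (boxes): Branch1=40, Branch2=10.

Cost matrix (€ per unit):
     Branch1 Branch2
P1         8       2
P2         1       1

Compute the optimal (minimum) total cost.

130

Optimal allocation:
  P1->Branch1: 10 × €8 = €80
  P1->Branch2: 10 × €2 = €20
  P2->Branch1: 30 × €1 = €30
Total = 80 + 20 + 30 = €130.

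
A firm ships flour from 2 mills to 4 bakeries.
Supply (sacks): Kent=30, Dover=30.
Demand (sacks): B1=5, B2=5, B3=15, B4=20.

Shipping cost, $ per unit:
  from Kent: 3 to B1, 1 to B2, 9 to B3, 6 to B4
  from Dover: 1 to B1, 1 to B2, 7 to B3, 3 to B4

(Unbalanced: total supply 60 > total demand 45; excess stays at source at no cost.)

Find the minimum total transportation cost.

A cheapest plan:
  Kent→B1: 5 × $3 = $15
  Kent→B2: 5 × $1 = $5
  Kent→B3: 5 × $9 = $45
  Dover→B3: 10 × $7 = $70
  Dover→B4: 20 × $3 = $60
Total = 15 + 5 + 45 + 70 + 60 = $195.

195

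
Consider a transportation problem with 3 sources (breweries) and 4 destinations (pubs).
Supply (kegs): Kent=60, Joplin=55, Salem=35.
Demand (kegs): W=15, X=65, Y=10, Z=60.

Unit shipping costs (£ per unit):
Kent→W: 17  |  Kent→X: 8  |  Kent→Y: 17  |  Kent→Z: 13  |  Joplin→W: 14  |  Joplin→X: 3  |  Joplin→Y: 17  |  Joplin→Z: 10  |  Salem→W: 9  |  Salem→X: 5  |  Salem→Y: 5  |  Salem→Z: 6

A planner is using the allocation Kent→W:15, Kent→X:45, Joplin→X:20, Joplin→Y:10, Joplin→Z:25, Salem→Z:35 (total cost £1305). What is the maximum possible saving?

Current plan cost = 15·17 + 45·8 + 20·3 + 10·17 + 25·10 + 35·6 = £1305.
Optimal plan:
  Kent->X: 10 kegs
  Kent->Z: 50 kegs
  Joplin->X: 55 kegs
  Salem->W: 15 kegs
  Salem->Y: 10 kegs
  Salem->Z: 10 kegs
Optimal cost = £1140.
Saving = 1305 − 1140 = £165.

165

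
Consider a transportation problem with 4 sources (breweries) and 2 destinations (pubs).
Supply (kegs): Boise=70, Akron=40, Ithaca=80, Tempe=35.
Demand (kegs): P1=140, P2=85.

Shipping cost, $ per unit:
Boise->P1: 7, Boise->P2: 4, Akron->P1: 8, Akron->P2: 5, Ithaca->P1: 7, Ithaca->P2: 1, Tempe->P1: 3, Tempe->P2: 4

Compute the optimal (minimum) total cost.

A cheapest plan:
  Boise to P1: 70 × $7 = $490
  Akron to P1: 35 × $8 = $280
  Akron to P2: 5 × $5 = $25
  Ithaca to P2: 80 × $1 = $80
  Tempe to P1: 35 × $3 = $105
Total = 490 + 280 + 25 + 80 + 105 = $980.
(Supply check: Boise ships 70; Akron ships 40; Ithaca ships 80; Tempe ships 35.)

980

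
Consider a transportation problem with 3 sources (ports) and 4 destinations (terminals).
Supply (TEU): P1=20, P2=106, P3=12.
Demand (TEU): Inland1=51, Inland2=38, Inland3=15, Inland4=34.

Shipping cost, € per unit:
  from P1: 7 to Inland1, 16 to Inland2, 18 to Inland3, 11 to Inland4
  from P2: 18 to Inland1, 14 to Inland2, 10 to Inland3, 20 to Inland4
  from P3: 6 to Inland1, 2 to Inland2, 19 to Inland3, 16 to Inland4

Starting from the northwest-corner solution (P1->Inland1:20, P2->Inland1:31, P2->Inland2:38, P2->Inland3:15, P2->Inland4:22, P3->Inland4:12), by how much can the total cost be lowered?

96

Current plan cost = 20·7 + 31·18 + 38·14 + 15·10 + 22·20 + 12·16 = €2012.
Optimal plan:
  P1 to Inland1: 20 TEU
  P2 to Inland1: 31 TEU
  P2 to Inland2: 26 TEU
  P2 to Inland3: 15 TEU
  P2 to Inland4: 34 TEU
  P3 to Inland2: 12 TEU
Optimal cost = €1916.
Saving = 2012 − 1916 = €96.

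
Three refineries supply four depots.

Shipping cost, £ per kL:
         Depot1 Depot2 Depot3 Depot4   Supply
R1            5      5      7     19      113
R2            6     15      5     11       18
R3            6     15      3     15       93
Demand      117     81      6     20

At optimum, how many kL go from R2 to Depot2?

The minimum-cost plan:
  R1 to Depot1: 32 × £5 = £160
  R1 to Depot2: 81 × £5 = £405
  R2 to Depot4: 18 × £11 = £198
  R3 to Depot1: 85 × £6 = £510
  R3 to Depot3: 6 × £3 = £18
  R3 to Depot4: 2 × £15 = £30
Total cost = £1321.
The route R2→Depot2 is not used.

0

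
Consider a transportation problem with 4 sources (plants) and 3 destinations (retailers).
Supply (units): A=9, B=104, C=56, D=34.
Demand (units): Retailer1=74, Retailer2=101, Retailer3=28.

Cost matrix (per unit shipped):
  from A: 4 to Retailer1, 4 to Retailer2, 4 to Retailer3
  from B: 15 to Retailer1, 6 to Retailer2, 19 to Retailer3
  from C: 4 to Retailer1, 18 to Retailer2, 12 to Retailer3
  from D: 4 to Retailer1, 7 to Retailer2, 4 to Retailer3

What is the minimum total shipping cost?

A cheapest plan:
  A→Retailer3: 9 × 4 = 36
  B→Retailer1: 3 × 15 = 45
  B→Retailer2: 101 × 6 = 606
  C→Retailer1: 56 × 4 = 224
  D→Retailer1: 15 × 4 = 60
  D→Retailer3: 19 × 4 = 76
Total = 36 + 45 + 606 + 224 + 60 + 76 = 1047.

1047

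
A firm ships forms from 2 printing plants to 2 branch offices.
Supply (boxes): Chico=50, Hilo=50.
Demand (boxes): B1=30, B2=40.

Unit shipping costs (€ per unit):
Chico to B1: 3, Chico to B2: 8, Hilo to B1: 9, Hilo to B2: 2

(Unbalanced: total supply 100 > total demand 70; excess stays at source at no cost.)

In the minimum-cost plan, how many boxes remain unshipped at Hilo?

10

An optimal plan:
  Chico->B1: 30 boxes
  Hilo->B2: 40 boxes
Total cost = €170.
Hilo ships 40 of its 50, leaving 10.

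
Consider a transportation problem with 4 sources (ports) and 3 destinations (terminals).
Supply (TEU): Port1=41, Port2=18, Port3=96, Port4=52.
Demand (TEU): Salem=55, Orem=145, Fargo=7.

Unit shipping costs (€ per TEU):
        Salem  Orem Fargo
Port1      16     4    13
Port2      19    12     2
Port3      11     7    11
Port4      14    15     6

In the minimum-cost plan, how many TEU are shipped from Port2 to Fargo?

Solving gives:
  Port1 to Orem: 41 × €4 = €164
  Port2 to Orem: 11 × €12 = €132
  Port2 to Fargo: 7 × €2 = €14
  Port3 to Salem: 3 × €11 = €33
  Port3 to Orem: 93 × €7 = €651
  Port4 to Salem: 52 × €14 = €728
Total cost = €1722.
So Port2→Fargo carries 7 TEU.

7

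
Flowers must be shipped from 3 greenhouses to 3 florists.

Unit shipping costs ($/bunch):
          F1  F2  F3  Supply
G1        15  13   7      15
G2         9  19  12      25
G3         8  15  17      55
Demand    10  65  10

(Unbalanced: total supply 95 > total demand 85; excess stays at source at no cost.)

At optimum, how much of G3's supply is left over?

0

Minimum-cost shipments:
  G1 to F2: 10 × $13 = $130
  G1 to F3: 5 × $7 = $35
  G2 to F1: 10 × $9 = $90
  G2 to F3: 5 × $12 = $60
  G3 to F2: 55 × $15 = $825
Total cost = $1140.
G3 ships 55 of its 55, leaving 0.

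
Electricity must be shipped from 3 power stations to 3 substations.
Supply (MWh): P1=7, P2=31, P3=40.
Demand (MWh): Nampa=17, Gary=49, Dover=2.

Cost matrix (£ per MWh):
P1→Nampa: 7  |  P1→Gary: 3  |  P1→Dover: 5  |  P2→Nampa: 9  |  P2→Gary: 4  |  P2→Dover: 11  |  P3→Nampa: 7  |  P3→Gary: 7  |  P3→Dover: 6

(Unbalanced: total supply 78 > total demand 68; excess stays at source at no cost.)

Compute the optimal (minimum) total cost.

353

An optimal shipping plan:
  P1->Gary: 7 MWh
  P2->Gary: 31 MWh
  P3->Nampa: 17 MWh
  P3->Gary: 11 MWh
  P3->Dover: 2 MWh
Total cost = £353.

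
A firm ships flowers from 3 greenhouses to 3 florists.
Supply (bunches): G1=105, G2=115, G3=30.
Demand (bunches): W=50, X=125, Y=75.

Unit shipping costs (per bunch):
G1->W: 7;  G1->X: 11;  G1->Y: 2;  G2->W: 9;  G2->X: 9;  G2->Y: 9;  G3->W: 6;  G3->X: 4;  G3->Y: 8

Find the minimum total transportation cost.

1515

A cheapest plan:
  G1–W: 30 bunches
  G1–Y: 75 bunches
  G2–W: 20 bunches
  G2–X: 95 bunches
  G3–X: 30 bunches
Total cost = 1515.
(Supply check: G1 ships 105; G2 ships 115; G3 ships 30.)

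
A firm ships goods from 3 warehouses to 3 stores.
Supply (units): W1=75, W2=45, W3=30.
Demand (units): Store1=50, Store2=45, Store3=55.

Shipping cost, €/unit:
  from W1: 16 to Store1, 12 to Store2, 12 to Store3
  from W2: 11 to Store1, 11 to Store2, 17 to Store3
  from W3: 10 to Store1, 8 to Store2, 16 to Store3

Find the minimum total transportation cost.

1645

An optimal shipping plan:
  W1→Store2: 20 × €12 = €240
  W1→Store3: 55 × €12 = €660
  W2→Store1: 45 × €11 = €495
  W3→Store1: 5 × €10 = €50
  W3→Store2: 25 × €8 = €200
Total = 240 + 660 + 495 + 50 + 200 = €1645.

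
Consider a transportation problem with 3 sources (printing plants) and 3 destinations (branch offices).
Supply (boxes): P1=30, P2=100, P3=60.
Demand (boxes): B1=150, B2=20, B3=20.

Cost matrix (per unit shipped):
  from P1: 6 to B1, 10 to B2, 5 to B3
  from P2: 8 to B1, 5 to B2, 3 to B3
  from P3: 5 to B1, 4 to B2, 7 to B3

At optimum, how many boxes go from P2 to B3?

Optimal shipments:
  P1 to B1: 30 × 6 = 180
  P2 to B1: 60 × 8 = 480
  P2 to B2: 20 × 5 = 100
  P2 to B3: 20 × 3 = 60
  P3 to B1: 60 × 5 = 300
Total cost = 1120.
So P2→B3 carries 20 boxes.

20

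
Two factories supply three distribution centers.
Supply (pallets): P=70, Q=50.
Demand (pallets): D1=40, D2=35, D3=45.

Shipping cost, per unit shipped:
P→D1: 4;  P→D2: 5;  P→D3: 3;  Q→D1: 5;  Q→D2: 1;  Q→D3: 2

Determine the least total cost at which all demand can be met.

An optimal shipping plan:
  P–D1: 40 pallets
  P–D3: 30 pallets
  Q–D2: 35 pallets
  Q–D3: 15 pallets
Total cost = 315.

315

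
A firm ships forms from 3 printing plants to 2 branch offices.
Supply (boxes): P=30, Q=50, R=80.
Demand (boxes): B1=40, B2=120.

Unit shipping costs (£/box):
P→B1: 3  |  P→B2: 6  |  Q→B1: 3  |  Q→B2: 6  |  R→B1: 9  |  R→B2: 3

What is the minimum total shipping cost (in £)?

Optimal allocation:
  P->B2: 30 × £6 = £180
  Q->B1: 40 × £3 = £120
  Q->B2: 10 × £6 = £60
  R->B2: 80 × £3 = £240
Total = 180 + 120 + 60 + 240 = £600.
(Supply check: P ships 30; Q ships 50; R ships 80.)

600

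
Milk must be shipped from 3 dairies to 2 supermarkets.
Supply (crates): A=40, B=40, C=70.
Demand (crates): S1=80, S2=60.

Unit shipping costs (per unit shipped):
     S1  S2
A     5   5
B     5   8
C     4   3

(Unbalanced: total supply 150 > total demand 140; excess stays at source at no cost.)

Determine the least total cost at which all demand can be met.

570

One minimum-cost allocation:
  A→S1: 30 × 5 = 150
  B→S1: 40 × 5 = 200
  C→S1: 10 × 4 = 40
  C→S2: 60 × 3 = 180
Total = 150 + 200 + 40 + 180 = 570.
(Supply check: A ships 30; B ships 40; C ships 70.)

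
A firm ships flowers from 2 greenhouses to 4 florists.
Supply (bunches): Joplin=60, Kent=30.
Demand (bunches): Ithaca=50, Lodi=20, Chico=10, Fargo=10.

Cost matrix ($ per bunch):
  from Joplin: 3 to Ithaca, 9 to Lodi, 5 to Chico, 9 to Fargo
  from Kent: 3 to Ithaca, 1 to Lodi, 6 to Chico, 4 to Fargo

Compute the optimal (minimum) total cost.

260

Optimal allocation:
  Joplin→Ithaca: 50 bunches
  Joplin→Chico: 10 bunches
  Kent→Lodi: 20 bunches
  Kent→Fargo: 10 bunches
Total cost = $260.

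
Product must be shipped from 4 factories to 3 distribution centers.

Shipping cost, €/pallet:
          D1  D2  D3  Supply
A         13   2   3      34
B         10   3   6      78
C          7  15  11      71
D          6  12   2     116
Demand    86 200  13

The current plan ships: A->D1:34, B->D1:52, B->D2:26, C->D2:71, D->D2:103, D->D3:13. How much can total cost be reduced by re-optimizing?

1396

Current plan cost = 34·13 + 52·10 + 26·3 + 71·15 + 103·12 + 13·2 = €3367.
Optimal plan:
  A->D2: 34 × €2 = €68
  B->D2: 78 × €3 = €234
  C->D1: 71 × €7 = €497
  D->D1: 15 × €6 = €90
  D->D2: 88 × €12 = €1056
  D->D3: 13 × €2 = €26
Optimal cost = €1971.
Saving = 3367 − 1971 = €1396.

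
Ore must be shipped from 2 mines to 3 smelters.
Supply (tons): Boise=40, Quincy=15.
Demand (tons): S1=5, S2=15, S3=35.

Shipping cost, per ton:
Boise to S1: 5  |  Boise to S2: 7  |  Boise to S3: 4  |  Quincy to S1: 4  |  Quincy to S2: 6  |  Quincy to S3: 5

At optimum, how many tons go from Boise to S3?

35

Optimal shipments:
  Boise→S1: 5 tons
  Boise→S3: 35 tons
  Quincy→S2: 15 tons
Total cost = 255.
So Boise→S3 carries 35 tons.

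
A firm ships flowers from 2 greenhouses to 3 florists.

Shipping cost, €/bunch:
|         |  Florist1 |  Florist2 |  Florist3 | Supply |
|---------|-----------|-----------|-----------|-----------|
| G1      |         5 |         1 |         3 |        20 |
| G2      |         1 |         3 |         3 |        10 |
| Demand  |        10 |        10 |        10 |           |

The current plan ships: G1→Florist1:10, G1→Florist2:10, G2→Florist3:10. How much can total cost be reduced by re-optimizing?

40

Current plan cost = 10·5 + 10·1 + 10·3 = €90.
Optimal plan:
  G1->Florist2: 10 × €1 = €10
  G1->Florist3: 10 × €3 = €30
  G2->Florist1: 10 × €1 = €10
Optimal cost = €50.
Saving = 90 − 50 = €40.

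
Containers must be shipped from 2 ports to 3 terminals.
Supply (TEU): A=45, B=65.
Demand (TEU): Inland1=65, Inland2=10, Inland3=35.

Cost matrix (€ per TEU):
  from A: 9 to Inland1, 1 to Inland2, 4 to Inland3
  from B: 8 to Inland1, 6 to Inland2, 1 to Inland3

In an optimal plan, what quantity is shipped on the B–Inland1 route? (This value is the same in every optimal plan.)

Solving gives:
  A–Inland1: 35 × €9 = €315
  A–Inland2: 10 × €1 = €10
  B–Inland1: 30 × €8 = €240
  B–Inland3: 35 × €1 = €35
Total cost = €600.
So B→Inland1 carries 30 TEU.

30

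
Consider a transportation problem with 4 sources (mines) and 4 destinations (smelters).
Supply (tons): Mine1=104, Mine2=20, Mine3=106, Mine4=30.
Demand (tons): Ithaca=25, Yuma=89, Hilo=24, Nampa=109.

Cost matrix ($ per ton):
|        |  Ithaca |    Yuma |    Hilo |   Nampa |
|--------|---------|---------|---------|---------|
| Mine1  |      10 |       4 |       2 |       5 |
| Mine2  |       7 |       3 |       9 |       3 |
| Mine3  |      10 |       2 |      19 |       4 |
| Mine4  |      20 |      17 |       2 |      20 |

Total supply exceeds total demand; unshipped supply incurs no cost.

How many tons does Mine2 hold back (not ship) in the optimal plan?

An optimal plan:
  Mine1 to Ithaca: 5 × $10 = $50
  Mine1 to Nampa: 92 × $5 = $460
  Mine2 to Ithaca: 20 × $7 = $140
  Mine3 to Yuma: 89 × $2 = $178
  Mine3 to Nampa: 17 × $4 = $68
  Mine4 to Hilo: 24 × $2 = $48
Total cost = $944.
Mine2 ships 20 of its 20, leaving 0.

0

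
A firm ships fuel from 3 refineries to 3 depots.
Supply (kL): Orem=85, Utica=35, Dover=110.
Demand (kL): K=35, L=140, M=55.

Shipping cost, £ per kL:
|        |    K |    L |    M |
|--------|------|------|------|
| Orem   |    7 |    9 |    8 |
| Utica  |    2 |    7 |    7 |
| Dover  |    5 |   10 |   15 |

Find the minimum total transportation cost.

One minimum-cost allocation:
  Orem→L: 30 × £9 = £270
  Orem→M: 55 × £8 = £440
  Utica→L: 35 × £7 = £245
  Dover→K: 35 × £5 = £175
  Dover→L: 75 × £10 = £750
Total = 270 + 440 + 245 + 175 + 750 = £1880.

1880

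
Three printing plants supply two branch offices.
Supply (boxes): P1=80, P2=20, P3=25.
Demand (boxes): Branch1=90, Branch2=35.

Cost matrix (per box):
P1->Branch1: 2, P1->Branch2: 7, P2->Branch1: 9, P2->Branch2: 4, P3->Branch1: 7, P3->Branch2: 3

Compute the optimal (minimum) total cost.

One minimum-cost allocation:
  P1–Branch1: 80 × 2 = 160
  P2–Branch2: 20 × 4 = 80
  P3–Branch1: 10 × 7 = 70
  P3–Branch2: 15 × 3 = 45
Total = 160 + 80 + 70 + 45 = 355.
(Supply check: P1 ships 80; P2 ships 20; P3 ships 25.)

355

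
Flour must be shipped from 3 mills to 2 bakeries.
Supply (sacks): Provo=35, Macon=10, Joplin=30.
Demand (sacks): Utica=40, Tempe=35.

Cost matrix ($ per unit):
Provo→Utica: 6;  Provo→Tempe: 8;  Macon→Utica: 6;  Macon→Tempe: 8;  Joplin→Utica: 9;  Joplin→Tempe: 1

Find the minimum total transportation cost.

A cheapest plan:
  Provo→Utica: 35 sacks
  Macon→Utica: 5 sacks
  Macon→Tempe: 5 sacks
  Joplin→Tempe: 30 sacks
Total cost = $310.

310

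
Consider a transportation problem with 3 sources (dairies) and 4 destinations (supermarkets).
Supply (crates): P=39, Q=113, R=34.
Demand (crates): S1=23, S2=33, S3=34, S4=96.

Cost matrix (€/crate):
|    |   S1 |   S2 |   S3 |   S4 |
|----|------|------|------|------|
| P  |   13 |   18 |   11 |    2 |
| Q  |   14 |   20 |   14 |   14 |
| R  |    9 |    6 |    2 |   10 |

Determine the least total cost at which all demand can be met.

An optimal shipping plan:
  P→S4: 39 crates
  Q→S1: 23 crates
  Q→S3: 33 crates
  Q→S4: 57 crates
  R→S2: 33 crates
  R→S3: 1 crates
Total cost = €1860.

1860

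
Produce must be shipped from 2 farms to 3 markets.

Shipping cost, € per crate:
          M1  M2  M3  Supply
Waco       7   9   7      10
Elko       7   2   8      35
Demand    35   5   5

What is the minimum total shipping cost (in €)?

An optimal shipping plan:
  Waco–M1: 5 × €7 = €35
  Waco–M3: 5 × €7 = €35
  Elko–M1: 30 × €7 = €210
  Elko–M2: 5 × €2 = €10
Total = 35 + 35 + 210 + 10 = €290.

290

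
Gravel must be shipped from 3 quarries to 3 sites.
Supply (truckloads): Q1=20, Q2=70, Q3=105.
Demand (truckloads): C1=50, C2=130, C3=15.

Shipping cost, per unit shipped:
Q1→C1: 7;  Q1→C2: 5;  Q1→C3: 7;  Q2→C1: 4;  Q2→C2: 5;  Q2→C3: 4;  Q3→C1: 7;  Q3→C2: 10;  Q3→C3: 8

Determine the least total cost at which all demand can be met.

A cheapest plan:
  Q1->C2: 20 × 5 = 100
  Q2->C2: 70 × 5 = 350
  Q3->C1: 50 × 7 = 350
  Q3->C2: 40 × 10 = 400
  Q3->C3: 15 × 8 = 120
Total = 100 + 350 + 350 + 400 + 120 = 1320.

1320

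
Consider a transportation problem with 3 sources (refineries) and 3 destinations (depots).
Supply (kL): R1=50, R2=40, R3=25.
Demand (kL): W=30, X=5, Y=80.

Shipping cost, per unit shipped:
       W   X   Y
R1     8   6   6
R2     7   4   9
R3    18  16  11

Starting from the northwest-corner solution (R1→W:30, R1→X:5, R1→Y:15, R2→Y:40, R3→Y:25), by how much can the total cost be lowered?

Current plan cost = 30·8 + 5·6 + 15·6 + 40·9 + 25·11 = 995.
Optimal plan:
  R1->Y: 50 × 6 = 300
  R2->W: 30 × 7 = 210
  R2->X: 5 × 4 = 20
  R2->Y: 5 × 9 = 45
  R3->Y: 25 × 11 = 275
Optimal cost = 850.
Saving = 995 − 850 = 145.

145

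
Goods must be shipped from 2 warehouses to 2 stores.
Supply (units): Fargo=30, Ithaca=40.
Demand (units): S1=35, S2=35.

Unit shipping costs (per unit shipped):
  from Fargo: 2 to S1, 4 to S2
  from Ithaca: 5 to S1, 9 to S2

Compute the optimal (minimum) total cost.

340

Optimal allocation:
  Fargo to S2: 30 units
  Ithaca to S1: 35 units
  Ithaca to S2: 5 units
Total cost = 340.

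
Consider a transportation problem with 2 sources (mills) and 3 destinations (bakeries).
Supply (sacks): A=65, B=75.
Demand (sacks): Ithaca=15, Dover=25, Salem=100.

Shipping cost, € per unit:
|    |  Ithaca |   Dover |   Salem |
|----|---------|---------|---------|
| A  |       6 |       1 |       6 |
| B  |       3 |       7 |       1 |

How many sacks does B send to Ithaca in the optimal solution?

Optimal shipments:
  A->Ithaca: 15 sacks
  A->Dover: 25 sacks
  A->Salem: 25 sacks
  B->Salem: 75 sacks
Total cost = €340.
The route B→Ithaca is not used.

0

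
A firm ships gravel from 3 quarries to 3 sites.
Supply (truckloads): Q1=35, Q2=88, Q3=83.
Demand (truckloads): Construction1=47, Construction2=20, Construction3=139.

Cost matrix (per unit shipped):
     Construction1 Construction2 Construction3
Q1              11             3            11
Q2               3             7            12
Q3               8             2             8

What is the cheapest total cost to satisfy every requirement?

1522

Optimal allocation:
  Q1 to Construction2: 20 × 3 = 60
  Q1 to Construction3: 15 × 11 = 165
  Q2 to Construction1: 47 × 3 = 141
  Q2 to Construction3: 41 × 12 = 492
  Q3 to Construction3: 83 × 8 = 664
Total = 60 + 165 + 141 + 492 + 664 = 1522.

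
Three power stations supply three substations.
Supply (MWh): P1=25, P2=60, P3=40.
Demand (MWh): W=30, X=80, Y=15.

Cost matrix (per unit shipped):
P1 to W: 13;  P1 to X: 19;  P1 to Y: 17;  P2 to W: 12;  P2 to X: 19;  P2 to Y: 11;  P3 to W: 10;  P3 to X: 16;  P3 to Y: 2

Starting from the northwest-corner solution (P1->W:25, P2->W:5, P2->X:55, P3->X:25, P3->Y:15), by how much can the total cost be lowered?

Current plan cost = 25·13 + 5·12 + 55·19 + 25·16 + 15·2 = 1860.
Optimal plan:
  P1→X: 25 × 19 = 475
  P2→W: 30 × 12 = 360
  P2→X: 30 × 19 = 570
  P3→X: 25 × 16 = 400
  P3→Y: 15 × 2 = 30
Optimal cost = 1835.
Saving = 1860 − 1835 = 25.

25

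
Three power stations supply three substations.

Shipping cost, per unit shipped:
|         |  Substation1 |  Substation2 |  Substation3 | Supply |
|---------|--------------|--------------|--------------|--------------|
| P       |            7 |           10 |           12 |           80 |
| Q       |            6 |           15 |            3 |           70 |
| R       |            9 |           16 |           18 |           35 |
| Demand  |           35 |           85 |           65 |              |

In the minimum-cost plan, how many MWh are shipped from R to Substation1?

30

Optimal shipments:
  P to Substation2: 80 × 10 = 800
  Q to Substation1: 5 × 6 = 30
  Q to Substation3: 65 × 3 = 195
  R to Substation1: 30 × 9 = 270
  R to Substation2: 5 × 16 = 80
Total cost = 1375.
So R→Substation1 carries 30 MWh.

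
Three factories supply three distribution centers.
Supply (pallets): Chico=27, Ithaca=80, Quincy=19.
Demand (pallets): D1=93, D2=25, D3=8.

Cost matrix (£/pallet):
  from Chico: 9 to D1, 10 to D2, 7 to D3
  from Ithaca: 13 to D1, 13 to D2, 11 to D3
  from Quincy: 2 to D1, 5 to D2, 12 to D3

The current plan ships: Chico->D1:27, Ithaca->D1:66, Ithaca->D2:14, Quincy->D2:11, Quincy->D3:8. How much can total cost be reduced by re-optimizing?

129

Current plan cost = 27·9 + 66·13 + 14·13 + 11·5 + 8·12 = £1434.
Optimal plan:
  Chico to D1: 19 pallets
  Chico to D3: 8 pallets
  Ithaca to D1: 55 pallets
  Ithaca to D2: 25 pallets
  Quincy to D1: 19 pallets
Optimal cost = £1305.
Saving = 1434 − 1305 = £129.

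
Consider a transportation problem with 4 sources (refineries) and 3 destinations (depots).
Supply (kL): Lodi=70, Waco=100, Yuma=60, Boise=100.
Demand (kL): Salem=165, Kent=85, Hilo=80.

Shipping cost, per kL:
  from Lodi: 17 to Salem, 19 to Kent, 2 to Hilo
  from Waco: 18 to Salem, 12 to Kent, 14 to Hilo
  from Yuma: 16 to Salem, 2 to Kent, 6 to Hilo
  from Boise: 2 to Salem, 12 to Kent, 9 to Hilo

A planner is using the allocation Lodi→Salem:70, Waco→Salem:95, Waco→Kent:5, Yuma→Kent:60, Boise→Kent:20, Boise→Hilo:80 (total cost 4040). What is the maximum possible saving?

1970

Current plan cost = 70·17 + 95·18 + 5·12 + 60·2 + 20·12 + 80·9 = 4040.
Optimal plan:
  Lodi→Hilo: 70 × 2 = 140
  Waco→Salem: 65 × 18 = 1170
  Waco→Kent: 25 × 12 = 300
  Waco→Hilo: 10 × 14 = 140
  Yuma→Kent: 60 × 2 = 120
  Boise→Salem: 100 × 2 = 200
Optimal cost = 2070.
Saving = 4040 − 2070 = 1970.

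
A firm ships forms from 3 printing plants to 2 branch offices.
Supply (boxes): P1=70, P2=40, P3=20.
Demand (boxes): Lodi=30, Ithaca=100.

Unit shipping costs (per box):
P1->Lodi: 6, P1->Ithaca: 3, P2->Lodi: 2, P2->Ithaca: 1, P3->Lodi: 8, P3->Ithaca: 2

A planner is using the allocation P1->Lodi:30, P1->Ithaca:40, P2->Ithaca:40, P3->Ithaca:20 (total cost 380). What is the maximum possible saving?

60

Current plan cost = 30·6 + 40·3 + 40·1 + 20·2 = 380.
Optimal plan:
  P1→Ithaca: 70 × 3 = 210
  P2→Lodi: 30 × 2 = 60
  P2→Ithaca: 10 × 1 = 10
  P3→Ithaca: 20 × 2 = 40
Optimal cost = 320.
Saving = 380 − 320 = 60.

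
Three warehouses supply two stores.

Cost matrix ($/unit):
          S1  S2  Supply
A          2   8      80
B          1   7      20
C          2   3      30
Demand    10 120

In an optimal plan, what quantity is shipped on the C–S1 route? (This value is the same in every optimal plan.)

0

Solving gives:
  A→S1: 10 × $2 = $20
  A→S2: 70 × $8 = $560
  B→S2: 20 × $7 = $140
  C→S2: 30 × $3 = $90
Total cost = $810.
The route C→S1 is not used.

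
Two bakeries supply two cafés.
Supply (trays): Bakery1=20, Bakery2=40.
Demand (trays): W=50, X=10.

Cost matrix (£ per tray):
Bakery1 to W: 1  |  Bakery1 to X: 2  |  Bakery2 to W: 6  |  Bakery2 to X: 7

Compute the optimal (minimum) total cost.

270

An optimal shipping plan:
  Bakery1 to W: 10 trays
  Bakery1 to X: 10 trays
  Bakery2 to W: 40 trays
Total cost = £270.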